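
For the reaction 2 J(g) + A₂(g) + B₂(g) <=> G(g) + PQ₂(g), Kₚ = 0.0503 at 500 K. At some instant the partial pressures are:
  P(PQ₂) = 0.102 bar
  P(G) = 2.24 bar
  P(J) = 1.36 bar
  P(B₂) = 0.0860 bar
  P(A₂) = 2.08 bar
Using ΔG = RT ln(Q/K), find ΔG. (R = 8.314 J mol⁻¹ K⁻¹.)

Qₚ = P(G)·P(PQ₂) / (P(J)²·P(A₂)·P(B₂)) = (2.24)·(0.102) / ((1.36)²·(2.08)·(0.0860)) = 0.691
ΔG = RT ln(Qₚ/Kₚ) = (8.314 J mol⁻¹ K⁻¹)(500 K) × ln(0.691/0.0503)
   = (4.157 kJ/mol)(2.620) = 10.9 kJ/mol
ΔG > 0, so the forward reaction is non-spontaneous (proceeds in reverse).

ΔG = 10.9 kJ/mol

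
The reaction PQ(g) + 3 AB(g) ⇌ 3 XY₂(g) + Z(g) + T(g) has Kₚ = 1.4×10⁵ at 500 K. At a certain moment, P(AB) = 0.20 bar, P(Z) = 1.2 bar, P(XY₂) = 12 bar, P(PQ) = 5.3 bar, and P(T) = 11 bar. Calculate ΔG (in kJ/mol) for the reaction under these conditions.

Qₚ = P(XY₂)³·P(Z)·P(T) / (P(PQ)·P(AB)³) = (12)³·(1.2)·(11) / ((5.3)·(0.20)³) = 5.38×10⁵
ΔG = RT ln(Qₚ/Kₚ) = (8.314 J mol⁻¹ K⁻¹)(500 K) × ln(5.38×10⁵/1.4×10⁵)
   = (4.157 kJ/mol)(1.346) = 5.60 kJ/mol
ΔG > 0, so the forward reaction is non-spontaneous (proceeds in reverse).

ΔG = 5.60 kJ/mol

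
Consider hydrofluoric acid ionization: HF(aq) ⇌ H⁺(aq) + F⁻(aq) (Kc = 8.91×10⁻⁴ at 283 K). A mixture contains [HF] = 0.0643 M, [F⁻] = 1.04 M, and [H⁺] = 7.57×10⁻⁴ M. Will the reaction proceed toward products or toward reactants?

to the left

Qc = [H⁺]·[F⁻] / [HF] = (7.57×10⁻⁴)·(1.04) / (0.0643) = 0.0122
Qc = 0.0122 > Kc = 8.91×10⁻⁴, so the reverse reaction proceeds.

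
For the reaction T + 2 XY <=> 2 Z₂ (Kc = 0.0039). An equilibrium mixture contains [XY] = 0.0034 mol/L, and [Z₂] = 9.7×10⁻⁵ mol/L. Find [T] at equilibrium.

At equilibrium, Kc = [Z₂]² / ([T]·[XY]²) = 0.0039.
(9.7×10⁻⁵)² / (([T])·(0.0034)²) = 0.0039
[T] = 0.209 = 0.21 mol/L

[T] = 0.21 mol/L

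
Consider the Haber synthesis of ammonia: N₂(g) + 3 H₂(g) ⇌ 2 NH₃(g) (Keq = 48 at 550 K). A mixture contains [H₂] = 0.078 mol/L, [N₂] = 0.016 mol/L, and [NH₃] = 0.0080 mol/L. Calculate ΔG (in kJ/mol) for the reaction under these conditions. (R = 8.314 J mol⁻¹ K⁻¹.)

Q = [NH₃]² / ([N₂]·[H₂]³) = (0.0080)² / ((0.016)·(0.078)³) = 8.43
ΔG = RT ln(Q/Keq) = (8.314 J mol⁻¹ K⁻¹)(550 K) × ln(8.43/48)
   = (4.573 kJ/mol)(-1.739) = -7.95 kJ/mol
ΔG < 0, so the forward reaction is spontaneous (proceeds forward).

ΔG = -7.95 kJ/mol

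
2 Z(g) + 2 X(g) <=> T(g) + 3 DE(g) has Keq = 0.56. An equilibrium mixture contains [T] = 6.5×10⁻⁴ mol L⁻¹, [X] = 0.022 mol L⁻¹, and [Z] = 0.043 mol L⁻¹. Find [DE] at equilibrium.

[DE] = 0.092 mol L⁻¹

At equilibrium, Keq = [T]·[DE]³ / ([Z]²·[X]²) = 0.56.
(6.5×10⁻⁴)·([DE])³ / ((0.043)²·(0.022)²) = 0.56
[DE]³ = 7.71×10⁻⁴ ⇒ [DE] = 0.092 mol L⁻¹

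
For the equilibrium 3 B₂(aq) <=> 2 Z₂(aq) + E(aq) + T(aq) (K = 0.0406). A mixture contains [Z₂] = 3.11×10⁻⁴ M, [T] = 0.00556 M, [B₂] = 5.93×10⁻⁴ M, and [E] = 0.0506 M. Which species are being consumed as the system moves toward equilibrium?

Z₂, E, T (products)

Q = [Z₂]²·[E]·[T] / [B₂]³ = (3.11×10⁻⁴)²·(0.0506)·(0.00556) / (5.93×10⁻⁴)³ = 0.130
Q = 0.130 > K = 0.0406: net reverse reaction.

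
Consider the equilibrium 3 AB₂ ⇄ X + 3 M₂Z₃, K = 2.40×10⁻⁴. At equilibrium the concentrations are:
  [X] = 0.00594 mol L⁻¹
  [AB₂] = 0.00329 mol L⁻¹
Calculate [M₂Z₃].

[M₂Z₃] = 0.00113 mol L⁻¹

At equilibrium, K = [X]·[M₂Z₃]³ / [AB₂]³ = 2.40×10⁻⁴.
(0.00594)·([M₂Z₃])³ / (0.00329)³ = 2.40×10⁻⁴
[M₂Z₃]³ = 1.44×10⁻⁹ ⇒ [M₂Z₃] = 0.00113 mol L⁻¹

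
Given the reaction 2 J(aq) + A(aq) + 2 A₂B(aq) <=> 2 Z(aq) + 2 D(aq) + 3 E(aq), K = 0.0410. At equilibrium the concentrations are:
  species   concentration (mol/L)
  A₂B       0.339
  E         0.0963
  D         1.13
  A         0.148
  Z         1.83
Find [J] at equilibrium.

At equilibrium, K = [Z]²·[D]²·[E]³ / ([J]²·[A]·[A₂B]²) = 0.0410.
(1.83)²·(1.13)²·(0.0963)³ / (([J])²·(0.148)·(0.339)²) = 0.0410
[J]² = 5.48 ⇒ [J] = 2.34 mol/L

[J] = 2.34 mol/L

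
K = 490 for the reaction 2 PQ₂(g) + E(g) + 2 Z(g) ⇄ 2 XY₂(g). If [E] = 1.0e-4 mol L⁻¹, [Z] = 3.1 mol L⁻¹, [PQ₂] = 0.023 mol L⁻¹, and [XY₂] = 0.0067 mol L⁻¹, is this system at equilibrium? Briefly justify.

no; Q < K, reaction proceeds forward

Q = [XY₂]² / ([PQ₂]²·[E]·[Z]²) = (0.0067)² / ((0.023)²·(1.0e-4)·(3.1)²) = 88
Q = 88 < K = 490: net forward reaction.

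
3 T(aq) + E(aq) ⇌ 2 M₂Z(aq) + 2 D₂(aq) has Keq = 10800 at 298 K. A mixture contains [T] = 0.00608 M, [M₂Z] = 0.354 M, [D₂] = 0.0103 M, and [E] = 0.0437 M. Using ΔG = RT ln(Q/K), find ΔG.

Q = [M₂Z]²·[D₂]² / ([T]³·[E]) = (0.354)²·(0.0103)² / ((0.00608)³·(0.0437)) = 1350
ΔG = RT ln(Q/Keq) = (8.314 J mol⁻¹ K⁻¹)(298 K) × ln(1350/10800)
   = (2.478 kJ/mol)(-2.079) = -5.15 kJ/mol
ΔG < 0, so the forward reaction is spontaneous (proceeds forward).

ΔG = -5.15 kJ/mol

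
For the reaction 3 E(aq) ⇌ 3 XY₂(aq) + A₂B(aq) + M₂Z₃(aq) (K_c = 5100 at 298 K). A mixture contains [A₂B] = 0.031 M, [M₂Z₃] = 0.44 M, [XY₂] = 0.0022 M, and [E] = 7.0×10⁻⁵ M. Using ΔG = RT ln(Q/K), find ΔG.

Q_c = [XY₂]³·[A₂B]·[M₂Z₃] / [E]³ = (0.0022)³·(0.031)·(0.44) / (7.0×10⁻⁵)³ = 423
ΔG = RT ln(Q_c/K_c) = (8.314 J mol⁻¹ K⁻¹)(298 K) × ln(423/5100)
   = (2.478 kJ/mol)(-2.490) = -6.17 kJ/mol
ΔG < 0, so the forward reaction is spontaneous (proceeds forward).

ΔG = -6.17 kJ/mol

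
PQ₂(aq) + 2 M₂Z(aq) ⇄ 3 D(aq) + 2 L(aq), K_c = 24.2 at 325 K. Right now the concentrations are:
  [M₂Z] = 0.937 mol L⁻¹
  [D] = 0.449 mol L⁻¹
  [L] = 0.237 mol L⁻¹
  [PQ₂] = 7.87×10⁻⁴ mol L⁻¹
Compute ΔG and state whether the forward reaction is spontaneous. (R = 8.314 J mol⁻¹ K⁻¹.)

Q_c = [D]³·[L]² / ([PQ₂]·[M₂Z]²) = (0.449)³·(0.237)² / ((7.87×10⁻⁴)·(0.937)²) = 7.36
ΔG = RT ln(Q_c/K_c) = (8.314 J mol⁻¹ K⁻¹)(325 K) × ln(7.36/24.2)
   = (2.702 kJ/mol)(-1.190) = -3.22 kJ/mol
ΔG < 0, so the forward reaction is spontaneous (proceeds forward).

ΔG = -3.22 kJ/mol; the forward reaction is spontaneous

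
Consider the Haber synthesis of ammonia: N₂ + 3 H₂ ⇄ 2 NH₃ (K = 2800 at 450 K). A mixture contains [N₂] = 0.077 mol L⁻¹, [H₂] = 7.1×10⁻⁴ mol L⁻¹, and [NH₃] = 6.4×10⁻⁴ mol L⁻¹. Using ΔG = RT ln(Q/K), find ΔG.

Q = [NH₃]² / ([N₂]·[H₂]³) = (6.4×10⁻⁴)² / ((0.077)·(7.1×10⁻⁴)³) = 14900
ΔG = RT ln(Q/K) = (8.314 J mol⁻¹ K⁻¹)(450 K) × ln(14900/2800)
   = (3.741 kJ/mol)(1.672) = 6.25 kJ/mol
ΔG > 0, so the forward reaction is non-spontaneous (proceeds in reverse).

ΔG = 6.25 kJ/mol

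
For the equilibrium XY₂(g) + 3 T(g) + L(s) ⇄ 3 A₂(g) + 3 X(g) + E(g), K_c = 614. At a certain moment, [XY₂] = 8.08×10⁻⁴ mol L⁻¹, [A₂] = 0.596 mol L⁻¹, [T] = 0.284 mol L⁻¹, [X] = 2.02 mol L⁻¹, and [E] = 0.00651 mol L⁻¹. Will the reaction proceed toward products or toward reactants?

no net change (already at equilibrium)

(L is a pure solid — omitted from Q_c.)
Q_c = [A₂]³·[X]³·[E] / ([XY₂]·[T]³) = (0.596)³·(2.02)³·(0.00651) / ((8.08×10⁻⁴)·(0.284)³) = 614
Q_c = 614 = K_c, so the system is already at equilibrium.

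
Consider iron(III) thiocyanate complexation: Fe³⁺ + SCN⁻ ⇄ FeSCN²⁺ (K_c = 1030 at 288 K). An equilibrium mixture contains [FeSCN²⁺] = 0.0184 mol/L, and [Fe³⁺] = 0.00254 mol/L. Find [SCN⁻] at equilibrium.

At equilibrium, K_c = [FeSCN²⁺] / ([Fe³⁺]·[SCN⁻]) = 1030.
(0.0184) / ((0.00254)·([SCN⁻])) = 1030
[SCN⁻] = 0.00703 mol/L

[SCN⁻] = 0.00703 mol/L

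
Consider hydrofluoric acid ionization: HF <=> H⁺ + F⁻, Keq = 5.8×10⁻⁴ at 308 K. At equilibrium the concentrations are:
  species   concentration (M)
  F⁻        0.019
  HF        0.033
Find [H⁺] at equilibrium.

At equilibrium, Keq = [H⁺]·[F⁻] / [HF] = 5.8×10⁻⁴.
([H⁺])·(0.019) / (0.033) = 5.8×10⁻⁴
[H⁺] = 0.00101 = 0.0010 M

[H⁺] = 0.0010 M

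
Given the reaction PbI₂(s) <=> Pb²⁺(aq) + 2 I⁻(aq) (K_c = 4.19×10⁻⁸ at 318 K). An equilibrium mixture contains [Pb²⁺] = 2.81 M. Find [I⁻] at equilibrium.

[I⁻] = 1.22×10⁻⁴ M

(PbI₂ is a pure solid — omitted from K_c.)
At equilibrium, K_c = [Pb²⁺]·[I⁻]² = 4.19×10⁻⁸.
(2.81)·([I⁻])² = 4.19×10⁻⁸
[I⁻]² = 1.49×10⁻⁸ ⇒ [I⁻] = 1.22×10⁻⁴ M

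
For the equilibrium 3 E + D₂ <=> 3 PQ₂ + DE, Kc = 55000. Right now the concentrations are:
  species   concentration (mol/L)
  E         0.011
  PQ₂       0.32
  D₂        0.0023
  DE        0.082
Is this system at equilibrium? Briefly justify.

Qc = [PQ₂]³·[DE] / ([E]³·[D₂]) = (0.32)³·(0.082) / ((0.011)³·(0.0023)) = 8.8×10⁵
Qc = 8.8×10⁵ > Kc = 55000: net reverse reaction.

no; Q > K, reaction proceeds in reverse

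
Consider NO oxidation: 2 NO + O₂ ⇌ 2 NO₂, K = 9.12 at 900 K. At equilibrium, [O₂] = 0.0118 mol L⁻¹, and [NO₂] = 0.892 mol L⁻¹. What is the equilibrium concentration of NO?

At equilibrium, K = [NO₂]² / ([NO]²·[O₂]) = 9.12.
(0.892)² / (([NO])²·(0.0118)) = 9.12
[NO]² = 7.39 ⇒ [NO] = 2.72 mol L⁻¹

[NO] = 2.72 mol L⁻¹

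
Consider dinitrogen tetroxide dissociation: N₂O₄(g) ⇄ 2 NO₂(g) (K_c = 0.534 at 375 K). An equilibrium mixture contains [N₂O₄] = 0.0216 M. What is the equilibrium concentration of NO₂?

[NO₂] = 0.107 M

At equilibrium, K_c = [NO₂]² / [N₂O₄] = 0.534.
([NO₂])² / (0.0216) = 0.534
[NO₂]² = 0.0115 ⇒ [NO₂] = 0.107 M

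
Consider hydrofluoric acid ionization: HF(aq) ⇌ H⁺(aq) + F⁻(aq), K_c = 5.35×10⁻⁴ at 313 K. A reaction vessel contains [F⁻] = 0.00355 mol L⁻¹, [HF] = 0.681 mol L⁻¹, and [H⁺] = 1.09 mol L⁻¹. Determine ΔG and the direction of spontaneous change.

Q_c = [H⁺]·[F⁻] / [HF] = (1.09)·(0.00355) / (0.681) = 0.00568
ΔG = RT ln(Q_c/K_c) = (8.314 J mol⁻¹ K⁻¹)(313 K) × ln(0.00568/5.35×10⁻⁴)
   = (2.602 kJ/mol)(2.362) = 6.15 kJ/mol
ΔG > 0, so the forward reaction is non-spontaneous (proceeds in reverse).

ΔG = 6.15 kJ/mol; the forward reaction is non-spontaneous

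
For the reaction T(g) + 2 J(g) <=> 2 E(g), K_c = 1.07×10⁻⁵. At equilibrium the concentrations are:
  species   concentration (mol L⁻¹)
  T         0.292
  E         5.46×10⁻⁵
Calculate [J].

[J] = 0.0309 mol L⁻¹

At equilibrium, K_c = [E]² / ([T]·[J]²) = 1.07×10⁻⁵.
(5.46×10⁻⁵)² / ((0.292)·([J])²) = 1.07×10⁻⁵
[J]² = 9.54×10⁻⁴ ⇒ [J] = 0.0309 mol L⁻¹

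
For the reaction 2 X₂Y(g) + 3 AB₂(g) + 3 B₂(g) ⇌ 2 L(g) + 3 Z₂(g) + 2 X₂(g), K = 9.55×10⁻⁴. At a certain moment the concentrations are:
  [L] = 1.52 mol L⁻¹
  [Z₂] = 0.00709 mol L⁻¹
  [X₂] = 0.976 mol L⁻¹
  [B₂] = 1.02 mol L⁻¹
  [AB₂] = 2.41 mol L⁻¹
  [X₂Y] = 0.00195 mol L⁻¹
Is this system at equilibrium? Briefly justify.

no; Q > K, reaction proceeds in reverse

Q = [L]²·[Z₂]³·[X₂]² / ([X₂Y]²·[AB₂]³·[B₂]³) = (1.52)²·(0.00709)³·(0.976)² / ((0.00195)²·(2.41)³·(1.02)³) = 0.0139
Q = 0.0139 > K = 9.55×10⁻⁴: net reverse reaction.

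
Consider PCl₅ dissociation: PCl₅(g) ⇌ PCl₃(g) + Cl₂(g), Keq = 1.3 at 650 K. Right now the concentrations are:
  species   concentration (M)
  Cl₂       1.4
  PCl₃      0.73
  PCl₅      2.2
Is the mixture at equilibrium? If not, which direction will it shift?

no; Q < K, reaction proceeds forward

Q = [PCl₃]·[Cl₂] / [PCl₅] = (0.73)·(1.4) / (2.2) = 0.46
Q = 0.46 < Keq = 1.3: net forward reaction.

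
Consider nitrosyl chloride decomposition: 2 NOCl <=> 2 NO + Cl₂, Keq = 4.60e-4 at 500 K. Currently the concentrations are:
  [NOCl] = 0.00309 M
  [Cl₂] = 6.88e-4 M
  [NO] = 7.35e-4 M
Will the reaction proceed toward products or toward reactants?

Q = [NO]²·[Cl₂] / [NOCl]² = (7.35e-4)²·(6.88e-4) / (0.00309)² = 3.89e-5
Q = 3.89e-5 < Keq = 4.60e-4, so the forward reaction proceeds.

to the right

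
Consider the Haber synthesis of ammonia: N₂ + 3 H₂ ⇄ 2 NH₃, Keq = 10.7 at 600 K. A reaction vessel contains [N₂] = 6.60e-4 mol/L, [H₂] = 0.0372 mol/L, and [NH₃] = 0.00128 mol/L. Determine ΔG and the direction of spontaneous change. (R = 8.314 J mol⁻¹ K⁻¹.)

ΔG = 7.51 kJ/mol; the forward reaction is non-spontaneous

Q = [NH₃]² / ([N₂]·[H₂]³) = (0.00128)² / ((6.60e-4)·(0.0372)³) = 48.2
ΔG = RT ln(Q/Keq) = (8.314 J mol⁻¹ K⁻¹)(600 K) × ln(48.2/10.7)
   = (4.988 kJ/mol)(1.505) = 7.51 kJ/mol
ΔG > 0, so the forward reaction is non-spontaneous (proceeds in reverse).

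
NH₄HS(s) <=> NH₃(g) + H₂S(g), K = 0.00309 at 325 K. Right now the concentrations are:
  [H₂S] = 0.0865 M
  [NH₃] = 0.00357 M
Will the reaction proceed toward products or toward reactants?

toward products

(NH₄HS is a pure solid — omitted from Q.)
Q = [NH₃]·[H₂S] = (0.00357)·(0.0865) = 3.09×10⁻⁴
Q = 3.09×10⁻⁴ < K = 0.00309, so the forward reaction proceeds.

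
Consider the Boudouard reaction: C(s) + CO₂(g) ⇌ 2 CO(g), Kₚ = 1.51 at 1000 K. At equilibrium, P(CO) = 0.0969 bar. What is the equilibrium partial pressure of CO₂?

P(CO₂) = 0.00622 bar

(C is a pure solid — omitted from Kₚ.)
At equilibrium, Kₚ = P(CO)² / P(CO₂) = 1.51.
(0.0969)² / (P(CO₂)) = 1.51
P(CO₂) = 0.00622 bar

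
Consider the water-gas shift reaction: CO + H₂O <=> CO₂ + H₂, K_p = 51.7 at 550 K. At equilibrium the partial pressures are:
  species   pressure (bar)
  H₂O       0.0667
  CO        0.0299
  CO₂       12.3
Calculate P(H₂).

P(H₂) = 0.00838 bar

At equilibrium, K_p = P(CO₂)·P(H₂) / (P(CO)·P(H₂O)) = 51.7.
(12.3)·(P(H₂)) / ((0.0299)·(0.0667)) = 51.7
P(H₂) = 0.00838 bar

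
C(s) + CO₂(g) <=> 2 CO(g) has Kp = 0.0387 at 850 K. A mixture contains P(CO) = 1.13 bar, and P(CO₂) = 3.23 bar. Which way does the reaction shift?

(C is a pure solid — omitted from Qp.)
Qp = P(CO)² / P(CO₂) = (1.13)² / (3.23) = 0.395
Qp = 0.395 > Kp = 0.0387, so the reverse reaction proceeds.

in the reverse direction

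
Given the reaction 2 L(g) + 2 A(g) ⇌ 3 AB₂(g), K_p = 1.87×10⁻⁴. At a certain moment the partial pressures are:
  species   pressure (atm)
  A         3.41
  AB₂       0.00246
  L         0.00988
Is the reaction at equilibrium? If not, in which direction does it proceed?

toward products

Q_p = P(AB₂)³ / (P(L)²·P(A)²) = (0.00246)³ / ((0.00988)²·(3.41)²) = 1.31×10⁻⁵
Q_p = 1.31×10⁻⁵ < K_p = 1.87×10⁻⁴, so the forward reaction proceeds.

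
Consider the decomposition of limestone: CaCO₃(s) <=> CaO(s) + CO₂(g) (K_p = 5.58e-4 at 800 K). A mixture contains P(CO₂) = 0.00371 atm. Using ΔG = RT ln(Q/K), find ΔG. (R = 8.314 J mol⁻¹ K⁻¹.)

ΔG = 12.6 kJ/mol

(CaCO₃, CaO are pure solids — omitted from Q_p.)
Q_p = P(CO₂) = 0.00371
ΔG = RT ln(Q_p/K_p) = (8.314 J mol⁻¹ K⁻¹)(800 K) × ln(0.00371/5.58e-4)
   = (6.651 kJ/mol)(1.894) = 12.6 kJ/mol
ΔG > 0, so the forward reaction is non-spontaneous (proceeds in reverse).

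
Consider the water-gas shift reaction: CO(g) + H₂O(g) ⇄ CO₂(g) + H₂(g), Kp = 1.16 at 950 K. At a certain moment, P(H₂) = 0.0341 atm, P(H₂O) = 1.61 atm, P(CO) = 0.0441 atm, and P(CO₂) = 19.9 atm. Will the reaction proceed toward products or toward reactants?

Qp = P(CO₂)·P(H₂) / (P(CO)·P(H₂O)) = (19.9)·(0.0341) / ((0.0441)·(1.61)) = 9.56
Qp = 9.56 > Kp = 1.16, so the reverse reaction proceeds.

toward reactants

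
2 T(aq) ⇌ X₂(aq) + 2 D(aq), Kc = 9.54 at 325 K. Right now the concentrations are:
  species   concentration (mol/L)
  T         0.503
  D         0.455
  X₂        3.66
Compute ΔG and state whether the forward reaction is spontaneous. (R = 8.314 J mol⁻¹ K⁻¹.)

ΔG = -3.13 kJ/mol; the forward reaction is spontaneous

Qc = [X₂]·[D]² / [T]² = (3.66)·(0.455)² / (0.503)² = 2.99
ΔG = RT ln(Qc/Kc) = (8.314 J mol⁻¹ K⁻¹)(325 K) × ln(2.99/9.54)
   = (2.702 kJ/mol)(-1.160) = -3.13 kJ/mol
ΔG < 0, so the forward reaction is spontaneous (proceeds forward).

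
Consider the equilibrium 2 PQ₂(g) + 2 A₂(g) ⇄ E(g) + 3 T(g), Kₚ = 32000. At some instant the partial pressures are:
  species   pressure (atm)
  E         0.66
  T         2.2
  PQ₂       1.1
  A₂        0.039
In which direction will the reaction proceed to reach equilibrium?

forward (toward products)

Qₚ = P(E)·P(T)³ / (P(PQ₂)²·P(A₂)²) = (0.66)·(2.2)³ / ((1.1)²·(0.039)²) = 3800
Qₚ = 3800 < Kₚ = 32000, so the forward reaction proceeds.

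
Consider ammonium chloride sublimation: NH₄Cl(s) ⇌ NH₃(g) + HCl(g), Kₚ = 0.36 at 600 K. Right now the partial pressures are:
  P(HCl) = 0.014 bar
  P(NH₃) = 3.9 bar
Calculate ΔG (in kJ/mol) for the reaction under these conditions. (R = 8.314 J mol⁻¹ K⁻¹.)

(NH₄Cl is a pure solid — omitted from Qₚ.)
Qₚ = P(NH₃)·P(HCl) = (3.9)·(0.014) = 0.0546
ΔG = RT ln(Qₚ/Kₚ) = (8.314 J mol⁻¹ K⁻¹)(600 K) × ln(0.0546/0.36)
   = (4.988 kJ/mol)(-1.886) = -9.41 kJ/mol
ΔG < 0, so the forward reaction is spontaneous (proceeds forward).

ΔG = -9.41 kJ/mol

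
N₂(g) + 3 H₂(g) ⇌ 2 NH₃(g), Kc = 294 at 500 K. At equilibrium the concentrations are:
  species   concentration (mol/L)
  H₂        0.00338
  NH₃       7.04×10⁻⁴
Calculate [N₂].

[N₂] = 0.0437 mol/L

At equilibrium, Kc = [NH₃]² / ([N₂]·[H₂]³) = 294.
(7.04×10⁻⁴)² / (([N₂])·(0.00338)³) = 294
[N₂] = 0.0437 mol/L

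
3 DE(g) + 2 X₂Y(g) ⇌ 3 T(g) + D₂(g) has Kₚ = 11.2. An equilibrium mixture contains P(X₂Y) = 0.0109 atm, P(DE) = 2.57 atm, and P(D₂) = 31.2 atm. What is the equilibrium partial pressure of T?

P(T) = 0.0898 atm

At equilibrium, Kₚ = P(T)³·P(D₂) / (P(DE)³·P(X₂Y)²) = 11.2.
(P(T))³·(31.2) / ((2.57)³·(0.0109)²) = 11.2
P(T)³ = 7.24e-4 ⇒ P(T) = 0.0898 atm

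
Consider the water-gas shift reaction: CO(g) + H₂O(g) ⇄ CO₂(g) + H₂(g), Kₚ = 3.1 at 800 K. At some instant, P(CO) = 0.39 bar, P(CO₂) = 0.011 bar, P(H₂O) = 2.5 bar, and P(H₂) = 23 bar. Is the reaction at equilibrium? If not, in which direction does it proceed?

forward (toward products)

Qₚ = P(CO₂)·P(H₂) / (P(CO)·P(H₂O)) = (0.011)·(23) / ((0.39)·(2.5)) = 0.26
Qₚ = 0.26 < Kₚ = 3.1, so the forward reaction proceeds.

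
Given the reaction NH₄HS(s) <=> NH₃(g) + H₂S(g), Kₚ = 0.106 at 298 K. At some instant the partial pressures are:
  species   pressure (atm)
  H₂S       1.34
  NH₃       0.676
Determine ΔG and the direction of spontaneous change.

ΔG = 5.32 kJ/mol; the forward reaction is non-spontaneous

(NH₄HS is a pure solid — omitted from Qₚ.)
Qₚ = P(NH₃)·P(H₂S) = (0.676)·(1.34) = 0.906
ΔG = RT ln(Qₚ/Kₚ) = (8.314 J mol⁻¹ K⁻¹)(298 K) × ln(0.906/0.106)
   = (2.478 kJ/mol)(2.146) = 5.32 kJ/mol
ΔG > 0, so the forward reaction is non-spontaneous (proceeds in reverse).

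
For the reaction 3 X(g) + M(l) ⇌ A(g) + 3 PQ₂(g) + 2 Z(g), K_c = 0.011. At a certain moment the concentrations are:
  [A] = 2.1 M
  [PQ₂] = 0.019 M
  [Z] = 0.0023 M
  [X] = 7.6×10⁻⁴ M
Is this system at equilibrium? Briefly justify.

(M is a pure liquid — omitted from Q_c.)
Q_c = [A]·[PQ₂]³·[Z]² / [X]³ = (2.1)·(0.019)³·(0.0023)² / (7.6×10⁻⁴)³ = 0.17
Q_c = 0.17 > K_c = 0.011: net reverse reaction.

no; Q > K, reaction proceeds in reverse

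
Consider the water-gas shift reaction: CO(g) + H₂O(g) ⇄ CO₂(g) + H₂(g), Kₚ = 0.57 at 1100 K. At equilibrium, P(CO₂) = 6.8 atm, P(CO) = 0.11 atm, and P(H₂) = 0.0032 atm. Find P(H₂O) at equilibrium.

At equilibrium, Kₚ = P(CO₂)·P(H₂) / (P(CO)·P(H₂O)) = 0.57.
(6.8)·(0.0032) / ((0.11)·(P(H₂O))) = 0.57
P(H₂O) = 0.347 = 0.35 atm

P(H₂O) = 0.35 atm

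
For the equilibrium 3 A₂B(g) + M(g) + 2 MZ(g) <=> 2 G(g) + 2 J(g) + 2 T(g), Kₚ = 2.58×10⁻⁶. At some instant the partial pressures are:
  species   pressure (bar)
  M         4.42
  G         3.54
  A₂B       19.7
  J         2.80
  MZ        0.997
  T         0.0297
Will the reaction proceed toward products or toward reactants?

no net change (already at equilibrium)

Qₚ = P(G)²·P(J)²·P(T)² / (P(A₂B)³·P(M)·P(MZ)²) = (3.54)²·(2.80)²·(0.0297)² / ((19.7)³·(4.42)·(0.997)²) = 2.58×10⁻⁶
Qₚ = 2.58×10⁻⁶ = Kₚ, so the system is already at equilibrium.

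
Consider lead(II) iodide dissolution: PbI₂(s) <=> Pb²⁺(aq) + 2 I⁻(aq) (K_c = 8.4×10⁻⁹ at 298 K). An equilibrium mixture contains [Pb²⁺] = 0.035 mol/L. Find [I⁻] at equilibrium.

(PbI₂ is a pure solid — omitted from K_c.)
At equilibrium, K_c = [Pb²⁺]·[I⁻]² = 8.4×10⁻⁹.
(0.035)·([I⁻])² = 8.4×10⁻⁹
[I⁻]² = 2.40×10⁻⁷ ⇒ [I⁻] = 4.9×10⁻⁴ mol/L

[I⁻] = 4.9×10⁻⁴ mol/L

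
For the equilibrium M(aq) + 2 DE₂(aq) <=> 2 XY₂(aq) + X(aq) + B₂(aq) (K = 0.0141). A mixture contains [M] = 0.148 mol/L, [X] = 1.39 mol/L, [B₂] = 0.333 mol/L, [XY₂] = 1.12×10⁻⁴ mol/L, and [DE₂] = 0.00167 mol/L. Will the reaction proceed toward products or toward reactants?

at equilibrium

Q = [XY₂]²·[X]·[B₂] / ([M]·[DE₂]²) = (1.12×10⁻⁴)²·(1.39)·(0.333) / ((0.148)·(0.00167)²) = 0.0141
Q = 0.0141 = K, so the system is already at equilibrium.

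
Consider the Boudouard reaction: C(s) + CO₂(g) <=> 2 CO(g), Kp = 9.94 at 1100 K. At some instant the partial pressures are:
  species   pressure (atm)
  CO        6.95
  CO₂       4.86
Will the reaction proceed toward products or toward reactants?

no net change (already at equilibrium)

(C is a pure solid — omitted from Qp.)
Qp = P(CO)² / P(CO₂) = (6.95)² / (4.86) = 9.94
Qp = 9.94 = Kp, so the system is already at equilibrium.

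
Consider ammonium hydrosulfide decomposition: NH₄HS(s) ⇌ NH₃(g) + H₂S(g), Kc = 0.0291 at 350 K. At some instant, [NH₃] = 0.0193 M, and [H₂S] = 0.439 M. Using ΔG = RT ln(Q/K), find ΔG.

(NH₄HS is a pure solid — omitted from Qc.)
Qc = [NH₃]·[H₂S] = (0.0193)·(0.439) = 0.00847
ΔG = RT ln(Qc/Kc) = (8.314 J mol⁻¹ K⁻¹)(350 K) × ln(0.00847/0.0291)
   = (2.910 kJ/mol)(-1.234) = -3.59 kJ/mol
ΔG < 0, so the forward reaction is spontaneous (proceeds forward).

ΔG = -3.59 kJ/mol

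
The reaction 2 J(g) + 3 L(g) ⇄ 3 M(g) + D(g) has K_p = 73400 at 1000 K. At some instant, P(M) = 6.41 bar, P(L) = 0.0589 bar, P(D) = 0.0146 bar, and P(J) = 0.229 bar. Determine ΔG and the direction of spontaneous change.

ΔG = 13.2 kJ/mol; the forward reaction is non-spontaneous

Q_p = P(M)³·P(D) / (P(J)²·P(L)³) = (6.41)³·(0.0146) / ((0.229)²·(0.0589)³) = 3.59e5
ΔG = RT ln(Q_p/K_p) = (8.314 J mol⁻¹ K⁻¹)(1000 K) × ln(3.59e5/73400)
   = (8.314 kJ/mol)(1.587) = 13.2 kJ/mol
ΔG > 0, so the forward reaction is non-spontaneous (proceeds in reverse).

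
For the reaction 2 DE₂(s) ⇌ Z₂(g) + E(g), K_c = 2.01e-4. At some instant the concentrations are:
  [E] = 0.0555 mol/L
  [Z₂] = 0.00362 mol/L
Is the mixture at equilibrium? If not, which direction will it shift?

yes, at equilibrium

(DE₂ is a pure solid — omitted from Q_c.)
Q_c = [Z₂]·[E] = (0.00362)·(0.0555) = 2.01e-4
Q_c = 2.01e-4 = K_c; the system is at equilibrium.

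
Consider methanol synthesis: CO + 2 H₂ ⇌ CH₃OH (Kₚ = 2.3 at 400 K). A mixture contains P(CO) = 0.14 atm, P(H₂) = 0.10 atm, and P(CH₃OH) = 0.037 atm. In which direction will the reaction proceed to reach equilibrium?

Qₚ = P(CH₃OH) / (P(CO)·P(H₂)²) = (0.037) / ((0.14)·(0.10)²) = 26
Qₚ = 26 > Kₚ = 2.3, so the reverse reaction proceeds.

reverse (toward reactants)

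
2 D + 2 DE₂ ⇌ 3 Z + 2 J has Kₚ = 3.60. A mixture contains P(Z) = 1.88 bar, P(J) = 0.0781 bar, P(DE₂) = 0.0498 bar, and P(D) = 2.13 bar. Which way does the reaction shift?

at equilibrium

Qₚ = P(Z)³·P(J)² / (P(D)²·P(DE₂)²) = (1.88)³·(0.0781)² / ((2.13)²·(0.0498)²) = 3.60
Qₚ = 3.60 = Kₚ, so the system is already at equilibrium.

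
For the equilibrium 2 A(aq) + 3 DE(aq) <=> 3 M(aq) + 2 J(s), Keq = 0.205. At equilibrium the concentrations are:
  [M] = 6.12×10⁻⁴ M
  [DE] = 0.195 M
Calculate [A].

[A] = 3.88×10⁻⁴ M

(J is a pure solid — omitted from Keq.)
At equilibrium, Keq = [M]³ / ([A]²·[DE]³) = 0.205.
(6.12×10⁻⁴)³ / (([A])²·(0.195)³) = 0.205
[A]² = 1.51×10⁻⁷ ⇒ [A] = 3.88×10⁻⁴ M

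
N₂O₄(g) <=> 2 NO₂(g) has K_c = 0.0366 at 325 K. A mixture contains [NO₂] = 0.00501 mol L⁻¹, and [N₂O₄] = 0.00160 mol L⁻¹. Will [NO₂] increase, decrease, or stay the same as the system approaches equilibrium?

Q_c = [NO₂]² / [N₂O₄] = (0.00501)² / (0.00160) = 0.0157
Q_c = 0.0157 < K_c = 0.0366: net forward reaction.
NO₂ is a product, so it increases.

increase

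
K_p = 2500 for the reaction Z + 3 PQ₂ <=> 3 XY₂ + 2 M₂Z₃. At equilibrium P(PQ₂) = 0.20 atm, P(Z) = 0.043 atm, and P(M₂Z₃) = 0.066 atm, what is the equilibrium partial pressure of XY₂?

At equilibrium, K_p = P(XY₂)³·P(M₂Z₃)² / (P(Z)·P(PQ₂)³) = 2500.
(P(XY₂))³·(0.066)² / ((0.043)·(0.20)³) = 2500
P(XY₂)³ = 197 ⇒ P(XY₂) = 5.8 atm

P(XY₂) = 5.8 atm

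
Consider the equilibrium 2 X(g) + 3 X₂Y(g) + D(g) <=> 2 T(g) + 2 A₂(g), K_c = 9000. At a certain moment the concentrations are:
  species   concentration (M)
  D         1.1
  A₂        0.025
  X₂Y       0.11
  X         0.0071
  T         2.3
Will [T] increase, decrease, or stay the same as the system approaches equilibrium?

Q_c = [T]²·[A₂]² / ([X]²·[X₂Y]³·[D]) = (2.3)²·(0.025)² / ((0.0071)²·(0.11)³·(1.1)) = 45000
Q_c = 45000 > K_c = 9000: net reverse reaction.
T is a product, so it decreases.

decrease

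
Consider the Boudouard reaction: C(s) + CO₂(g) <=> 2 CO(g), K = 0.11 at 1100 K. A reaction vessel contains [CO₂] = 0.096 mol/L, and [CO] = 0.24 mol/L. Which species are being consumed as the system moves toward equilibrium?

CO (products)

(C is a pure solid — omitted from Q.)
Q = [CO]² / [CO₂] = (0.24)² / (0.096) = 0.60
Q = 0.60 > K = 0.11: net reverse reaction.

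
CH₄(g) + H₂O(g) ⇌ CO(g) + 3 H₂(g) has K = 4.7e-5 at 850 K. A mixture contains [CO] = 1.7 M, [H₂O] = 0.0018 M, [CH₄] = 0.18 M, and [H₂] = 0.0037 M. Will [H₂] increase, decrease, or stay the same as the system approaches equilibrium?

decrease

Q = [CO]·[H₂]³ / ([CH₄]·[H₂O]) = (1.7)·(0.0037)³ / ((0.18)·(0.0018)) = 2.7e-4
Q = 2.7e-4 > K = 4.7e-5: net reverse reaction.
H₂ is a product, so it decreases.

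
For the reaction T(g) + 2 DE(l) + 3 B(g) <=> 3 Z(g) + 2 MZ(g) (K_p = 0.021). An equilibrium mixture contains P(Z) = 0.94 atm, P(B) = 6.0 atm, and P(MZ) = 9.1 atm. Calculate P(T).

P(T) = 15 atm

(DE is a pure liquid — omitted from K_p.)
At equilibrium, K_p = P(Z)³·P(MZ)² / (P(T)·P(B)³) = 0.021.
(0.94)³·(9.1)² / ((P(T))·(6.0)³) = 0.021
P(T) = 15.2 = 15 atm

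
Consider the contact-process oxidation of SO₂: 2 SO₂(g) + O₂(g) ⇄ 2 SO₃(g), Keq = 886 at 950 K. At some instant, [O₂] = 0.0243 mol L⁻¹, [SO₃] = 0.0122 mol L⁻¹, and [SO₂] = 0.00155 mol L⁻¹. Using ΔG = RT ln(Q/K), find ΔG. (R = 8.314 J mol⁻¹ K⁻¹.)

ΔG = 8.35 kJ/mol

Q = [SO₃]² / ([SO₂]²·[O₂]) = (0.0122)² / ((0.00155)²·(0.0243)) = 2550
ΔG = RT ln(Q/Keq) = (8.314 J mol⁻¹ K⁻¹)(950 K) × ln(2550/886)
   = (7.898 kJ/mol)(1.057) = 8.35 kJ/mol
ΔG > 0, so the forward reaction is non-spontaneous (proceeds in reverse).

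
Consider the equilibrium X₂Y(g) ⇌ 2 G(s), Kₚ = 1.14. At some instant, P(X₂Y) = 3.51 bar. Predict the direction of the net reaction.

toward products

(G is a pure solid — omitted from Qₚ.)
Qₚ = 1 / P(X₂Y) = 1 / (3.51) = 0.285
Qₚ = 0.285 < Kₚ = 1.14, so the forward reaction proceeds.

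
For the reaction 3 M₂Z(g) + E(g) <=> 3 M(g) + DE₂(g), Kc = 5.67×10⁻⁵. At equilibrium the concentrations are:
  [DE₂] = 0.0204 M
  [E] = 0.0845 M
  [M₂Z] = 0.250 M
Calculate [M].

[M] = 0.0154 M

At equilibrium, Kc = [M]³·[DE₂] / ([M₂Z]³·[E]) = 5.67×10⁻⁵.
([M])³·(0.0204) / ((0.250)³·(0.0845)) = 5.67×10⁻⁵
[M]³ = 3.67×10⁻⁶ ⇒ [M] = 0.0154 M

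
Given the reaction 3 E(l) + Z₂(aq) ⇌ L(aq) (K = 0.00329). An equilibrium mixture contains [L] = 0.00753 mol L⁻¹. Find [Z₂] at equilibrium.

(E is a pure liquid — omitted from K.)
At equilibrium, K = [L] / [Z₂] = 0.00329.
(0.00753) / ([Z₂]) = 0.00329
[Z₂] = 2.29 mol L⁻¹

[Z₂] = 2.29 mol L⁻¹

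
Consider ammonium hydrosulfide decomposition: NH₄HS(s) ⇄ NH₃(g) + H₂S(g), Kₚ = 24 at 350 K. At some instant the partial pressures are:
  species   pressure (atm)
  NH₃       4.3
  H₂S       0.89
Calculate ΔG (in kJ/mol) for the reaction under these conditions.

(NH₄HS is a pure solid — omitted from Qₚ.)
Qₚ = P(NH₃)·P(H₂S) = (4.3)·(0.89) = 3.83
ΔG = RT ln(Qₚ/Kₚ) = (8.314 J mol⁻¹ K⁻¹)(350 K) × ln(3.83/24)
   = (2.910 kJ/mol)(-1.835) = -5.34 kJ/mol
ΔG < 0, so the forward reaction is spontaneous (proceeds forward).

ΔG = -5.34 kJ/mol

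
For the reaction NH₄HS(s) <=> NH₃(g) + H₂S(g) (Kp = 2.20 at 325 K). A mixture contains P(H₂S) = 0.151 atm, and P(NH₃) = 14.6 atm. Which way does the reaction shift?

neither direction; the system is at equilibrium

(NH₄HS is a pure solid — omitted from Qp.)
Qp = P(NH₃)·P(H₂S) = (14.6)·(0.151) = 2.20
Qp = 2.20 = Kp, so the system is already at equilibrium.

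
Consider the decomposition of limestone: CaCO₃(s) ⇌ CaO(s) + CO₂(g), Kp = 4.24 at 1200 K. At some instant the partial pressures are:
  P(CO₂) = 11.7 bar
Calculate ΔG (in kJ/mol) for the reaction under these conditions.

ΔG = 10.1 kJ/mol

(CaCO₃, CaO are pure solids — omitted from Qp.)
Qp = P(CO₂) = 11.7
ΔG = RT ln(Qp/Kp) = (8.314 J mol⁻¹ K⁻¹)(1200 K) × ln(11.7/4.24)
   = (9.977 kJ/mol)(1.015) = 10.1 kJ/mol
ΔG > 0, so the forward reaction is non-spontaneous (proceeds in reverse).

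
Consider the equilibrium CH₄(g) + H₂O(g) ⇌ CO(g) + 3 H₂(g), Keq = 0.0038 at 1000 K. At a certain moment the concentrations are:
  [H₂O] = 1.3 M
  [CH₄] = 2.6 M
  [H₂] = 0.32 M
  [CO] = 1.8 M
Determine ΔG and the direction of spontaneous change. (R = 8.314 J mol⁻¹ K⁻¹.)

Q = [CO]·[H₂]³ / ([CH₄]·[H₂O]) = (1.8)·(0.32)³ / ((2.6)·(1.3)) = 0.0175
ΔG = RT ln(Q/Keq) = (8.314 J mol⁻¹ K⁻¹)(1000 K) × ln(0.0175/0.0038)
   = (8.314 kJ/mol)(1.527) = 12.7 kJ/mol
ΔG > 0, so the forward reaction is non-spontaneous (proceeds in reverse).

ΔG = 12.7 kJ/mol; the forward reaction is non-spontaneous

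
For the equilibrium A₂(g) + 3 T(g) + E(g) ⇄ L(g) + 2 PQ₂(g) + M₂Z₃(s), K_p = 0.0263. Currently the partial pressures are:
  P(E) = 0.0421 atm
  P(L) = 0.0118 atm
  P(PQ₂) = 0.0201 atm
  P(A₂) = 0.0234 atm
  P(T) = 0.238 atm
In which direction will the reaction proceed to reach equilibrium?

(M₂Z₃ is a pure solid — omitted from Q_p.)
Q_p = P(L)·P(PQ₂)² / (P(A₂)·P(T)³·P(E)) = (0.0118)·(0.0201)² / ((0.0234)·(0.238)³·(0.0421)) = 0.359
Q_p = 0.359 > K_p = 0.0263, so the reverse reaction proceeds.

toward reactants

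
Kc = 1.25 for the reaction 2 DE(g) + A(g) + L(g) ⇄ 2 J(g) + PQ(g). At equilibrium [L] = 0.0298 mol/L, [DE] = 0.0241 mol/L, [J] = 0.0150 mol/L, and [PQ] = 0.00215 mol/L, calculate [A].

At equilibrium, Kc = [J]²·[PQ] / ([DE]²·[A]·[L]) = 1.25.
(0.0150)²·(0.00215) / ((0.0241)²·([A])·(0.0298)) = 1.25
[A] = 0.0224 mol/L

[A] = 0.0224 mol/L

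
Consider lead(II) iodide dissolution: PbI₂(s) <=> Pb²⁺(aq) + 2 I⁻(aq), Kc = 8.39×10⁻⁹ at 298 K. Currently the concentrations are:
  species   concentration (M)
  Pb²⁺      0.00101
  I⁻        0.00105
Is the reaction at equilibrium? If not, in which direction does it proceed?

(PbI₂ is a pure solid — omitted from Qc.)
Qc = [Pb²⁺]·[I⁻]² = (0.00101)·(0.00105)² = 1.11×10⁻⁹
Qc = 1.11×10⁻⁹ < Kc = 8.39×10⁻⁹, so the forward reaction proceeds.

to the right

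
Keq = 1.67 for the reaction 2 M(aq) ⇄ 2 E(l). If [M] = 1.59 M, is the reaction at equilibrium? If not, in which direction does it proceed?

(E is a pure liquid — omitted from Q.)
Q = 1 / [M]² = 1 / (1.59)² = 0.396
Q = 0.396 < Keq = 1.67, so the forward reaction proceeds.

toward products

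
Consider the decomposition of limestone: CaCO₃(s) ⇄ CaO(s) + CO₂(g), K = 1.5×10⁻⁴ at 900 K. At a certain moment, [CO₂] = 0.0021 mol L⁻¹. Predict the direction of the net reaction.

toward reactants

(CaCO₃, CaO are pure solids — omitted from Q.)
Q = [CO₂] = 0.0021
Q = 0.0021 > K = 1.5×10⁻⁴, so the reverse reaction proceeds.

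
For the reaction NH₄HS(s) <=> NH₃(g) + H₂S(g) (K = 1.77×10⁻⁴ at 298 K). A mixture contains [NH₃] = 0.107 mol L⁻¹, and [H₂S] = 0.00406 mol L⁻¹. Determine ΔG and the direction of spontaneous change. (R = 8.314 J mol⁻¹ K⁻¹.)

ΔG = 2.22 kJ/mol; the forward reaction is non-spontaneous

(NH₄HS is a pure solid — omitted from Q.)
Q = [NH₃]·[H₂S] = (0.107)·(0.00406) = 4.34×10⁻⁴
ΔG = RT ln(Q/K) = (8.314 J mol⁻¹ K⁻¹)(298 K) × ln(4.34×10⁻⁴/1.77×10⁻⁴)
   = (2.478 kJ/mol)(0.8969) = 2.22 kJ/mol
ΔG > 0, so the forward reaction is non-spontaneous (proceeds in reverse).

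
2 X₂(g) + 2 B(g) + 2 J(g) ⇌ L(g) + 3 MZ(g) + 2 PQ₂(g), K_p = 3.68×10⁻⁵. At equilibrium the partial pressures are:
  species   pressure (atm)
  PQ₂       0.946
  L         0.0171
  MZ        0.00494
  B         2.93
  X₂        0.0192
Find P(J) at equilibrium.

At equilibrium, K_p = P(L)·P(MZ)³·P(PQ₂)² / (P(X₂)²·P(B)²·P(J)²) = 3.68×10⁻⁵.
(0.0171)·(0.00494)³·(0.946)² / ((0.0192)²·(2.93)²·(P(J))²) = 3.68×10⁻⁵
P(J)² = 0.0158 ⇒ P(J) = 0.126 atm

P(J) = 0.126 atm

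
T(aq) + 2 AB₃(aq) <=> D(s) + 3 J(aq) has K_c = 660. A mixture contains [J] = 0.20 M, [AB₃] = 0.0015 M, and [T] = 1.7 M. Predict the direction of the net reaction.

(D is a pure solid — omitted from Q_c.)
Q_c = [J]³ / ([T]·[AB₃]²) = (0.20)³ / ((1.7)·(0.0015)²) = 2100
Q_c = 2100 > K_c = 660, so the reverse reaction proceeds.

to the left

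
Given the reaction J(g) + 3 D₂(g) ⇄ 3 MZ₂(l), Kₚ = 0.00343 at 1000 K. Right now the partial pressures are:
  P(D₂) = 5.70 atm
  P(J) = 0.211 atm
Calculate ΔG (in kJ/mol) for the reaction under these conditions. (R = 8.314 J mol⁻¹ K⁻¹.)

ΔG = 16.7 kJ/mol

(MZ₂ is a pure liquid — omitted from Qₚ.)
Qₚ = 1 / (P(J)·P(D₂)³) = 1 / ((0.211)·(5.70)³) = 0.0256
ΔG = RT ln(Qₚ/Kₚ) = (8.314 J mol⁻¹ K⁻¹)(1000 K) × ln(0.0256/0.00343)
   = (8.314 kJ/mol)(2.010) = 16.7 kJ/mol
ΔG > 0, so the forward reaction is non-spontaneous (proceeds in reverse).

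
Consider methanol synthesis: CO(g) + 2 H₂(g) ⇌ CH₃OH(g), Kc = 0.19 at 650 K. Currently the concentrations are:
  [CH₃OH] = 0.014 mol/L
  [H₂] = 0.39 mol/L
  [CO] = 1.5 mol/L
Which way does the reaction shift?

in the forward direction

Qc = [CH₃OH] / ([CO]·[H₂]²) = (0.014) / ((1.5)·(0.39)²) = 0.061
Qc = 0.061 < Kc = 0.19, so the forward reaction proceeds.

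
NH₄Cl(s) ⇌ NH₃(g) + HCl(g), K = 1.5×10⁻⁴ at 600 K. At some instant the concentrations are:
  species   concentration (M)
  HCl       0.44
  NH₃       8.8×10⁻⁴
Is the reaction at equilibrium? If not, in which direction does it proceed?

reverse (toward reactants)

(NH₄Cl is a pure solid — omitted from Q.)
Q = [NH₃]·[HCl] = (8.8×10⁻⁴)·(0.44) = 3.9×10⁻⁴
Q = 3.9×10⁻⁴ > K = 1.5×10⁻⁴, so the reverse reaction proceeds.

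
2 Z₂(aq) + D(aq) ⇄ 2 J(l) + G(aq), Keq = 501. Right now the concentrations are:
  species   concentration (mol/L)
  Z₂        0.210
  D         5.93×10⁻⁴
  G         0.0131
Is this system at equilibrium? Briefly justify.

yes, at equilibrium

(J is a pure liquid — omitted from Q.)
Q = [G] / ([Z₂]²·[D]) = (0.0131) / ((0.210)²·(5.93×10⁻⁴)) = 501
Q = 501 = Keq; the system is at equilibrium.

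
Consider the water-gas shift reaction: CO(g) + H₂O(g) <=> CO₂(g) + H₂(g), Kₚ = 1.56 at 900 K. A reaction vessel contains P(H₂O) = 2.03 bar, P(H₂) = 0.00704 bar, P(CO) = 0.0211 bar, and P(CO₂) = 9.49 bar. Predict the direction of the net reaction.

no net change (already at equilibrium)

Qₚ = P(CO₂)·P(H₂) / (P(CO)·P(H₂O)) = (9.49)·(0.00704) / ((0.0211)·(2.03)) = 1.56
Qₚ = 1.56 = Kₚ, so the system is already at equilibrium.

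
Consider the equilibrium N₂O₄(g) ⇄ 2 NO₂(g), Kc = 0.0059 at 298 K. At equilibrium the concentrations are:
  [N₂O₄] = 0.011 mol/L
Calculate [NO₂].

At equilibrium, Kc = [NO₂]² / [N₂O₄] = 0.0059.
([NO₂])² / (0.011) = 0.0059
[NO₂]² = 6.49×10⁻⁵ ⇒ [NO₂] = 0.0081 mol/L

[NO₂] = 0.0081 mol/L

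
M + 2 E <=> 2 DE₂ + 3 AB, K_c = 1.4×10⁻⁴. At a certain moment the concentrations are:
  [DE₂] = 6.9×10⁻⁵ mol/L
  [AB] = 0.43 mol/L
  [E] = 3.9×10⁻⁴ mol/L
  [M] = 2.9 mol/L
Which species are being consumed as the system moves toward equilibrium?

DE₂, AB (products)

Q_c = [DE₂]²·[AB]³ / ([M]·[E]²) = (6.9×10⁻⁵)²·(0.43)³ / ((2.9)·(3.9×10⁻⁴)²) = 8.6×10⁻⁴
Q_c = 8.6×10⁻⁴ > K_c = 1.4×10⁻⁴: net reverse reaction.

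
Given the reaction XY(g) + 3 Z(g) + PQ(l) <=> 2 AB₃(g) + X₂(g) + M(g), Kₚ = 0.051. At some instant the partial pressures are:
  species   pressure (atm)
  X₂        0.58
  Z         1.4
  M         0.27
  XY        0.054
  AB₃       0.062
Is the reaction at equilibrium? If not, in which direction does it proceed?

(PQ is a pure liquid — omitted from Qₚ.)
Qₚ = P(AB₃)²·P(X₂)·P(M) / (P(XY)·P(Z)³) = (0.062)²·(0.58)·(0.27) / ((0.054)·(1.4)³) = 0.0041
Qₚ = 0.0041 < Kₚ = 0.051, so the forward reaction proceeds.

to the right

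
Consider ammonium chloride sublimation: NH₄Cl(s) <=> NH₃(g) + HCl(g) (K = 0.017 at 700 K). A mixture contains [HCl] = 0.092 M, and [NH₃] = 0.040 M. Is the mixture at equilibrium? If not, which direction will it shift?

(NH₄Cl is a pure solid — omitted from Q.)
Q = [NH₃]·[HCl] = (0.040)·(0.092) = 0.0037
Q = 0.0037 < K = 0.017: net forward reaction.

no; Q < K, reaction proceeds forward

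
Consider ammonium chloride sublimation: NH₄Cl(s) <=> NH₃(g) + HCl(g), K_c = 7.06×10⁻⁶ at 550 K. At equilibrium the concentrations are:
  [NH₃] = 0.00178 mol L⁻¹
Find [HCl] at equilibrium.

[HCl] = 0.00397 mol L⁻¹

(NH₄Cl is a pure solid — omitted from K_c.)
At equilibrium, K_c = [NH₃]·[HCl] = 7.06×10⁻⁶.
(0.00178)·([HCl]) = 7.06×10⁻⁶
[HCl] = 0.00397 mol L⁻¹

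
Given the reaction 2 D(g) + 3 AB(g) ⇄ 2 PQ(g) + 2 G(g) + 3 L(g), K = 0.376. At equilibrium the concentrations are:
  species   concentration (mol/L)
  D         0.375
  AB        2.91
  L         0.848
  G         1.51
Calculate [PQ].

[PQ] = 0.968 mol/L

At equilibrium, K = [PQ]²·[G]²·[L]³ / ([D]²·[AB]³) = 0.376.
([PQ])²·(1.51)²·(0.848)³ / ((0.375)²·(2.91)³) = 0.376
[PQ]² = 0.937 ⇒ [PQ] = 0.968 mol/L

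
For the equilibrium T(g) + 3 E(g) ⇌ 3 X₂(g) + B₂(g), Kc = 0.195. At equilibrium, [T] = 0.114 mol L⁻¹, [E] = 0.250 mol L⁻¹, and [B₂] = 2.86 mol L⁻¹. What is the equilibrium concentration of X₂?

[X₂] = 0.0495 mol L⁻¹

At equilibrium, Kc = [X₂]³·[B₂] / ([T]·[E]³) = 0.195.
([X₂])³·(2.86) / ((0.114)·(0.250)³) = 0.195
[X₂]³ = 1.21e-4 ⇒ [X₂] = 0.0495 mol L⁻¹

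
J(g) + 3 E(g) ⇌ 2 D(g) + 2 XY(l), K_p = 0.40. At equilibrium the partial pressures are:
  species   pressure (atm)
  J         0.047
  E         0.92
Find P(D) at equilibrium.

P(D) = 0.12 atm

(XY is a pure liquid — omitted from K_p.)
At equilibrium, K_p = P(D)² / (P(J)·P(E)³) = 0.40.
(P(D))² / ((0.047)·(0.92)³) = 0.40
P(D)² = 0.0146 ⇒ P(D) = 0.12 atm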